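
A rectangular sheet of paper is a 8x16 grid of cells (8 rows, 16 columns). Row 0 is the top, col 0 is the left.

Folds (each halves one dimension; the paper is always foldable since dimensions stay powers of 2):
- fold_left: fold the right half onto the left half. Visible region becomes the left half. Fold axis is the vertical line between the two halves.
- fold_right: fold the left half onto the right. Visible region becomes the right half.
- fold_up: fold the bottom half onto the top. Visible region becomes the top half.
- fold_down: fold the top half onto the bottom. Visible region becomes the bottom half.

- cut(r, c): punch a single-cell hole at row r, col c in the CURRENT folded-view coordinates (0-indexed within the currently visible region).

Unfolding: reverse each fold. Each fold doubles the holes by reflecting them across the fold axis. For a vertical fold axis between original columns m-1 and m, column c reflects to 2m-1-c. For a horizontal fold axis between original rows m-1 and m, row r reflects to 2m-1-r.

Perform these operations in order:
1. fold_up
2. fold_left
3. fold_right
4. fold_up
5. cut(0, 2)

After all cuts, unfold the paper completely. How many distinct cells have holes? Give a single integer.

Answer: 16

Derivation:
Op 1 fold_up: fold axis h@4; visible region now rows[0,4) x cols[0,16) = 4x16
Op 2 fold_left: fold axis v@8; visible region now rows[0,4) x cols[0,8) = 4x8
Op 3 fold_right: fold axis v@4; visible region now rows[0,4) x cols[4,8) = 4x4
Op 4 fold_up: fold axis h@2; visible region now rows[0,2) x cols[4,8) = 2x4
Op 5 cut(0, 2): punch at orig (0,6); cuts so far [(0, 6)]; region rows[0,2) x cols[4,8) = 2x4
Unfold 1 (reflect across h@2): 2 holes -> [(0, 6), (3, 6)]
Unfold 2 (reflect across v@4): 4 holes -> [(0, 1), (0, 6), (3, 1), (3, 6)]
Unfold 3 (reflect across v@8): 8 holes -> [(0, 1), (0, 6), (0, 9), (0, 14), (3, 1), (3, 6), (3, 9), (3, 14)]
Unfold 4 (reflect across h@4): 16 holes -> [(0, 1), (0, 6), (0, 9), (0, 14), (3, 1), (3, 6), (3, 9), (3, 14), (4, 1), (4, 6), (4, 9), (4, 14), (7, 1), (7, 6), (7, 9), (7, 14)]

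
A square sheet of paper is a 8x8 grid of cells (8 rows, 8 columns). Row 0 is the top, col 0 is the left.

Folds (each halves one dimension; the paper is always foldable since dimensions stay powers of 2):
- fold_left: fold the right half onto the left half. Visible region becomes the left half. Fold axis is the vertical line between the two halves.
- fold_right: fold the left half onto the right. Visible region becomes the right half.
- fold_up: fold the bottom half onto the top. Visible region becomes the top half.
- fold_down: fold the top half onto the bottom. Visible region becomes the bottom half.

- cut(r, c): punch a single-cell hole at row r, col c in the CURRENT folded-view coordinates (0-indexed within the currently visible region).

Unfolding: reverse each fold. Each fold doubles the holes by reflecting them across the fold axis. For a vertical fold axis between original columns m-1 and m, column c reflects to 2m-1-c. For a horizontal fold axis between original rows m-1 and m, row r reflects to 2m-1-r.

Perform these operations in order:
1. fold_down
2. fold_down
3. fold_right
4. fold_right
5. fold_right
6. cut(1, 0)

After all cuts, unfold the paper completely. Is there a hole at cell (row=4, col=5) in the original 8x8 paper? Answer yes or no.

Op 1 fold_down: fold axis h@4; visible region now rows[4,8) x cols[0,8) = 4x8
Op 2 fold_down: fold axis h@6; visible region now rows[6,8) x cols[0,8) = 2x8
Op 3 fold_right: fold axis v@4; visible region now rows[6,8) x cols[4,8) = 2x4
Op 4 fold_right: fold axis v@6; visible region now rows[6,8) x cols[6,8) = 2x2
Op 5 fold_right: fold axis v@7; visible region now rows[6,8) x cols[7,8) = 2x1
Op 6 cut(1, 0): punch at orig (7,7); cuts so far [(7, 7)]; region rows[6,8) x cols[7,8) = 2x1
Unfold 1 (reflect across v@7): 2 holes -> [(7, 6), (7, 7)]
Unfold 2 (reflect across v@6): 4 holes -> [(7, 4), (7, 5), (7, 6), (7, 7)]
Unfold 3 (reflect across v@4): 8 holes -> [(7, 0), (7, 1), (7, 2), (7, 3), (7, 4), (7, 5), (7, 6), (7, 7)]
Unfold 4 (reflect across h@6): 16 holes -> [(4, 0), (4, 1), (4, 2), (4, 3), (4, 4), (4, 5), (4, 6), (4, 7), (7, 0), (7, 1), (7, 2), (7, 3), (7, 4), (7, 5), (7, 6), (7, 7)]
Unfold 5 (reflect across h@4): 32 holes -> [(0, 0), (0, 1), (0, 2), (0, 3), (0, 4), (0, 5), (0, 6), (0, 7), (3, 0), (3, 1), (3, 2), (3, 3), (3, 4), (3, 5), (3, 6), (3, 7), (4, 0), (4, 1), (4, 2), (4, 3), (4, 4), (4, 5), (4, 6), (4, 7), (7, 0), (7, 1), (7, 2), (7, 3), (7, 4), (7, 5), (7, 6), (7, 7)]
Holes: [(0, 0), (0, 1), (0, 2), (0, 3), (0, 4), (0, 5), (0, 6), (0, 7), (3, 0), (3, 1), (3, 2), (3, 3), (3, 4), (3, 5), (3, 6), (3, 7), (4, 0), (4, 1), (4, 2), (4, 3), (4, 4), (4, 5), (4, 6), (4, 7), (7, 0), (7, 1), (7, 2), (7, 3), (7, 4), (7, 5), (7, 6), (7, 7)]

Answer: yes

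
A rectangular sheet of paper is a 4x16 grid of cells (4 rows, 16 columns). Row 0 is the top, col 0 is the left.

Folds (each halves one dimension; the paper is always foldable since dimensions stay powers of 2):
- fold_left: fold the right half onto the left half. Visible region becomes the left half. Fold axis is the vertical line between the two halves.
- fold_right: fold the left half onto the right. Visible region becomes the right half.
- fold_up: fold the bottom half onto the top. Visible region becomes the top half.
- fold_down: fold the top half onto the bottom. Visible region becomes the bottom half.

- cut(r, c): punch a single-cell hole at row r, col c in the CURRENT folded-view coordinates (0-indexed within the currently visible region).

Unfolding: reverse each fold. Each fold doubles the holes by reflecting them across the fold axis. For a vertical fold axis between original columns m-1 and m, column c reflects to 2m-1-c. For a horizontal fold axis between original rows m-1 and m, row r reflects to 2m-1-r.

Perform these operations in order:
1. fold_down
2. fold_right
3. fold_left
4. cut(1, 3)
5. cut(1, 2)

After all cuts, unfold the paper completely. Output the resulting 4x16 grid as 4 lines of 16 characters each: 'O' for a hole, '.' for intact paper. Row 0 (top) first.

Op 1 fold_down: fold axis h@2; visible region now rows[2,4) x cols[0,16) = 2x16
Op 2 fold_right: fold axis v@8; visible region now rows[2,4) x cols[8,16) = 2x8
Op 3 fold_left: fold axis v@12; visible region now rows[2,4) x cols[8,12) = 2x4
Op 4 cut(1, 3): punch at orig (3,11); cuts so far [(3, 11)]; region rows[2,4) x cols[8,12) = 2x4
Op 5 cut(1, 2): punch at orig (3,10); cuts so far [(3, 10), (3, 11)]; region rows[2,4) x cols[8,12) = 2x4
Unfold 1 (reflect across v@12): 4 holes -> [(3, 10), (3, 11), (3, 12), (3, 13)]
Unfold 2 (reflect across v@8): 8 holes -> [(3, 2), (3, 3), (3, 4), (3, 5), (3, 10), (3, 11), (3, 12), (3, 13)]
Unfold 3 (reflect across h@2): 16 holes -> [(0, 2), (0, 3), (0, 4), (0, 5), (0, 10), (0, 11), (0, 12), (0, 13), (3, 2), (3, 3), (3, 4), (3, 5), (3, 10), (3, 11), (3, 12), (3, 13)]

Answer: ..OOOO....OOOO..
................
................
..OOOO....OOOO..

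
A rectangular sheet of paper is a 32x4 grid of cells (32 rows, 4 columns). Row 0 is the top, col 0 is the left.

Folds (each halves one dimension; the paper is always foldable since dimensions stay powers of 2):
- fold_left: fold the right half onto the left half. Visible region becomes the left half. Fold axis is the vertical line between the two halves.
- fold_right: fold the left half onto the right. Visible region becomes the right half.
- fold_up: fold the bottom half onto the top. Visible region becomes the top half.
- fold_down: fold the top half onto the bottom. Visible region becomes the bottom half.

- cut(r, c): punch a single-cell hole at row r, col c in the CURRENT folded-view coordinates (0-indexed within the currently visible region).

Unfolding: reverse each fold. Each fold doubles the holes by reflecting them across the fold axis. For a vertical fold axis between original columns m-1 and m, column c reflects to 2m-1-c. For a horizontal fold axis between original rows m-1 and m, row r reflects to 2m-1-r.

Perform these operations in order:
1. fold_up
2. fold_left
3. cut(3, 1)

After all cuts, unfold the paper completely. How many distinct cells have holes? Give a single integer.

Answer: 4

Derivation:
Op 1 fold_up: fold axis h@16; visible region now rows[0,16) x cols[0,4) = 16x4
Op 2 fold_left: fold axis v@2; visible region now rows[0,16) x cols[0,2) = 16x2
Op 3 cut(3, 1): punch at orig (3,1); cuts so far [(3, 1)]; region rows[0,16) x cols[0,2) = 16x2
Unfold 1 (reflect across v@2): 2 holes -> [(3, 1), (3, 2)]
Unfold 2 (reflect across h@16): 4 holes -> [(3, 1), (3, 2), (28, 1), (28, 2)]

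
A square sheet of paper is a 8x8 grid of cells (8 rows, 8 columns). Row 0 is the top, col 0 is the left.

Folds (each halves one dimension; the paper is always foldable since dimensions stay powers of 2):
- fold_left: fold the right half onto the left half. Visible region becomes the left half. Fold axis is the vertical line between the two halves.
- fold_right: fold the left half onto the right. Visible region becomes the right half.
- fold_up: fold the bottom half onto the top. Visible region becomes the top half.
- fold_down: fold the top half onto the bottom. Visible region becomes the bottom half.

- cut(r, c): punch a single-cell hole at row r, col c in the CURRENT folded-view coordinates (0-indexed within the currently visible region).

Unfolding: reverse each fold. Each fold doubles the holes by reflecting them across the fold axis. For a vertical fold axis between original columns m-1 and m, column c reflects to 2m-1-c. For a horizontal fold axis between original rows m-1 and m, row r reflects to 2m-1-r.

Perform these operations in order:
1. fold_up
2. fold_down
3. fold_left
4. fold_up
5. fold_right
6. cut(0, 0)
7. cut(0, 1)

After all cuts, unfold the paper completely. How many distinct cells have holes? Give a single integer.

Op 1 fold_up: fold axis h@4; visible region now rows[0,4) x cols[0,8) = 4x8
Op 2 fold_down: fold axis h@2; visible region now rows[2,4) x cols[0,8) = 2x8
Op 3 fold_left: fold axis v@4; visible region now rows[2,4) x cols[0,4) = 2x4
Op 4 fold_up: fold axis h@3; visible region now rows[2,3) x cols[0,4) = 1x4
Op 5 fold_right: fold axis v@2; visible region now rows[2,3) x cols[2,4) = 1x2
Op 6 cut(0, 0): punch at orig (2,2); cuts so far [(2, 2)]; region rows[2,3) x cols[2,4) = 1x2
Op 7 cut(0, 1): punch at orig (2,3); cuts so far [(2, 2), (2, 3)]; region rows[2,3) x cols[2,4) = 1x2
Unfold 1 (reflect across v@2): 4 holes -> [(2, 0), (2, 1), (2, 2), (2, 3)]
Unfold 2 (reflect across h@3): 8 holes -> [(2, 0), (2, 1), (2, 2), (2, 3), (3, 0), (3, 1), (3, 2), (3, 3)]
Unfold 3 (reflect across v@4): 16 holes -> [(2, 0), (2, 1), (2, 2), (2, 3), (2, 4), (2, 5), (2, 6), (2, 7), (3, 0), (3, 1), (3, 2), (3, 3), (3, 4), (3, 5), (3, 6), (3, 7)]
Unfold 4 (reflect across h@2): 32 holes -> [(0, 0), (0, 1), (0, 2), (0, 3), (0, 4), (0, 5), (0, 6), (0, 7), (1, 0), (1, 1), (1, 2), (1, 3), (1, 4), (1, 5), (1, 6), (1, 7), (2, 0), (2, 1), (2, 2), (2, 3), (2, 4), (2, 5), (2, 6), (2, 7), (3, 0), (3, 1), (3, 2), (3, 3), (3, 4), (3, 5), (3, 6), (3, 7)]
Unfold 5 (reflect across h@4): 64 holes -> [(0, 0), (0, 1), (0, 2), (0, 3), (0, 4), (0, 5), (0, 6), (0, 7), (1, 0), (1, 1), (1, 2), (1, 3), (1, 4), (1, 5), (1, 6), (1, 7), (2, 0), (2, 1), (2, 2), (2, 3), (2, 4), (2, 5), (2, 6), (2, 7), (3, 0), (3, 1), (3, 2), (3, 3), (3, 4), (3, 5), (3, 6), (3, 7), (4, 0), (4, 1), (4, 2), (4, 3), (4, 4), (4, 5), (4, 6), (4, 7), (5, 0), (5, 1), (5, 2), (5, 3), (5, 4), (5, 5), (5, 6), (5, 7), (6, 0), (6, 1), (6, 2), (6, 3), (6, 4), (6, 5), (6, 6), (6, 7), (7, 0), (7, 1), (7, 2), (7, 3), (7, 4), (7, 5), (7, 6), (7, 7)]

Answer: 64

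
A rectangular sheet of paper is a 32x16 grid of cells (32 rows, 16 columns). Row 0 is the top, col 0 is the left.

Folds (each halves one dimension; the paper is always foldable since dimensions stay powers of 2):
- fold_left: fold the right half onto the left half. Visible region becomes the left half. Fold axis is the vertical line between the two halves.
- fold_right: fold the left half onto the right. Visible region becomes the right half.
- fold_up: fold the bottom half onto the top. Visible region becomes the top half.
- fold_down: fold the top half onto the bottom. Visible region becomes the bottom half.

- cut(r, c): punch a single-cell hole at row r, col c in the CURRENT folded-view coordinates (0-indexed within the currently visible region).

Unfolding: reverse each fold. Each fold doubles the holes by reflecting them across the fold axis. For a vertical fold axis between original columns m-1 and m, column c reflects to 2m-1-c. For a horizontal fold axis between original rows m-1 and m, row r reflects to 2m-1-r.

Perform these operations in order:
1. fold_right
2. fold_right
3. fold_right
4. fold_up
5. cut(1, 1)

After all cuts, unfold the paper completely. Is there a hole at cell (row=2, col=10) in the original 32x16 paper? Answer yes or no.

Answer: no

Derivation:
Op 1 fold_right: fold axis v@8; visible region now rows[0,32) x cols[8,16) = 32x8
Op 2 fold_right: fold axis v@12; visible region now rows[0,32) x cols[12,16) = 32x4
Op 3 fold_right: fold axis v@14; visible region now rows[0,32) x cols[14,16) = 32x2
Op 4 fold_up: fold axis h@16; visible region now rows[0,16) x cols[14,16) = 16x2
Op 5 cut(1, 1): punch at orig (1,15); cuts so far [(1, 15)]; region rows[0,16) x cols[14,16) = 16x2
Unfold 1 (reflect across h@16): 2 holes -> [(1, 15), (30, 15)]
Unfold 2 (reflect across v@14): 4 holes -> [(1, 12), (1, 15), (30, 12), (30, 15)]
Unfold 3 (reflect across v@12): 8 holes -> [(1, 8), (1, 11), (1, 12), (1, 15), (30, 8), (30, 11), (30, 12), (30, 15)]
Unfold 4 (reflect across v@8): 16 holes -> [(1, 0), (1, 3), (1, 4), (1, 7), (1, 8), (1, 11), (1, 12), (1, 15), (30, 0), (30, 3), (30, 4), (30, 7), (30, 8), (30, 11), (30, 12), (30, 15)]
Holes: [(1, 0), (1, 3), (1, 4), (1, 7), (1, 8), (1, 11), (1, 12), (1, 15), (30, 0), (30, 3), (30, 4), (30, 7), (30, 8), (30, 11), (30, 12), (30, 15)]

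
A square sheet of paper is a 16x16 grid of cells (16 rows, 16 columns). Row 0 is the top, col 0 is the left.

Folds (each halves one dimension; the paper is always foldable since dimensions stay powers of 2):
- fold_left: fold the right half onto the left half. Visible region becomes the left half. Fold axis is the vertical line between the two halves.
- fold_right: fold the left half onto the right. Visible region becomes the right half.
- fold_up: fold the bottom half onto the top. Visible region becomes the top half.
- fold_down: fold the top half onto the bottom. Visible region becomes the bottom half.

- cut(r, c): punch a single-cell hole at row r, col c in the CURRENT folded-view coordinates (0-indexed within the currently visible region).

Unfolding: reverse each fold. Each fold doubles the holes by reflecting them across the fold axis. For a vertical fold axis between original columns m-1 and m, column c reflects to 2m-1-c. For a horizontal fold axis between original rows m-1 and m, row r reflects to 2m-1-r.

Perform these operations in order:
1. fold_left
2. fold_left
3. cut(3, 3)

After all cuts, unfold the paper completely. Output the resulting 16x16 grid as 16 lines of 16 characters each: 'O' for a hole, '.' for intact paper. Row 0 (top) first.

Op 1 fold_left: fold axis v@8; visible region now rows[0,16) x cols[0,8) = 16x8
Op 2 fold_left: fold axis v@4; visible region now rows[0,16) x cols[0,4) = 16x4
Op 3 cut(3, 3): punch at orig (3,3); cuts so far [(3, 3)]; region rows[0,16) x cols[0,4) = 16x4
Unfold 1 (reflect across v@4): 2 holes -> [(3, 3), (3, 4)]
Unfold 2 (reflect across v@8): 4 holes -> [(3, 3), (3, 4), (3, 11), (3, 12)]

Answer: ................
................
................
...OO......OO...
................
................
................
................
................
................
................
................
................
................
................
................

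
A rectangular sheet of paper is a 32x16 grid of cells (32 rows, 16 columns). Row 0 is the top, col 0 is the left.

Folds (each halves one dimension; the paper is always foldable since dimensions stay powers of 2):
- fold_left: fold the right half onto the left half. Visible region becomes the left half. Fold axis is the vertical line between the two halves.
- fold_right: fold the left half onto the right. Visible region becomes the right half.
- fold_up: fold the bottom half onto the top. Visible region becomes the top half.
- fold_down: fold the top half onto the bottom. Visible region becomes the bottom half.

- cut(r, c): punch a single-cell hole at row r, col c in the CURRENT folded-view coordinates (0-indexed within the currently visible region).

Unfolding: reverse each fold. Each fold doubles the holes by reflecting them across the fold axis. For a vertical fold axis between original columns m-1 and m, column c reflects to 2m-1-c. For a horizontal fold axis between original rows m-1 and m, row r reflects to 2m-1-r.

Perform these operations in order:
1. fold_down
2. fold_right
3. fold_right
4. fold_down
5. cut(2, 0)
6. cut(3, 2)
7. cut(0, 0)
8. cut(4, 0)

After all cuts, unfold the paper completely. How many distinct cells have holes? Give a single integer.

Answer: 64

Derivation:
Op 1 fold_down: fold axis h@16; visible region now rows[16,32) x cols[0,16) = 16x16
Op 2 fold_right: fold axis v@8; visible region now rows[16,32) x cols[8,16) = 16x8
Op 3 fold_right: fold axis v@12; visible region now rows[16,32) x cols[12,16) = 16x4
Op 4 fold_down: fold axis h@24; visible region now rows[24,32) x cols[12,16) = 8x4
Op 5 cut(2, 0): punch at orig (26,12); cuts so far [(26, 12)]; region rows[24,32) x cols[12,16) = 8x4
Op 6 cut(3, 2): punch at orig (27,14); cuts so far [(26, 12), (27, 14)]; region rows[24,32) x cols[12,16) = 8x4
Op 7 cut(0, 0): punch at orig (24,12); cuts so far [(24, 12), (26, 12), (27, 14)]; region rows[24,32) x cols[12,16) = 8x4
Op 8 cut(4, 0): punch at orig (28,12); cuts so far [(24, 12), (26, 12), (27, 14), (28, 12)]; region rows[24,32) x cols[12,16) = 8x4
Unfold 1 (reflect across h@24): 8 holes -> [(19, 12), (20, 14), (21, 12), (23, 12), (24, 12), (26, 12), (27, 14), (28, 12)]
Unfold 2 (reflect across v@12): 16 holes -> [(19, 11), (19, 12), (20, 9), (20, 14), (21, 11), (21, 12), (23, 11), (23, 12), (24, 11), (24, 12), (26, 11), (26, 12), (27, 9), (27, 14), (28, 11), (28, 12)]
Unfold 3 (reflect across v@8): 32 holes -> [(19, 3), (19, 4), (19, 11), (19, 12), (20, 1), (20, 6), (20, 9), (20, 14), (21, 3), (21, 4), (21, 11), (21, 12), (23, 3), (23, 4), (23, 11), (23, 12), (24, 3), (24, 4), (24, 11), (24, 12), (26, 3), (26, 4), (26, 11), (26, 12), (27, 1), (27, 6), (27, 9), (27, 14), (28, 3), (28, 4), (28, 11), (28, 12)]
Unfold 4 (reflect across h@16): 64 holes -> [(3, 3), (3, 4), (3, 11), (3, 12), (4, 1), (4, 6), (4, 9), (4, 14), (5, 3), (5, 4), (5, 11), (5, 12), (7, 3), (7, 4), (7, 11), (7, 12), (8, 3), (8, 4), (8, 11), (8, 12), (10, 3), (10, 4), (10, 11), (10, 12), (11, 1), (11, 6), (11, 9), (11, 14), (12, 3), (12, 4), (12, 11), (12, 12), (19, 3), (19, 4), (19, 11), (19, 12), (20, 1), (20, 6), (20, 9), (20, 14), (21, 3), (21, 4), (21, 11), (21, 12), (23, 3), (23, 4), (23, 11), (23, 12), (24, 3), (24, 4), (24, 11), (24, 12), (26, 3), (26, 4), (26, 11), (26, 12), (27, 1), (27, 6), (27, 9), (27, 14), (28, 3), (28, 4), (28, 11), (28, 12)]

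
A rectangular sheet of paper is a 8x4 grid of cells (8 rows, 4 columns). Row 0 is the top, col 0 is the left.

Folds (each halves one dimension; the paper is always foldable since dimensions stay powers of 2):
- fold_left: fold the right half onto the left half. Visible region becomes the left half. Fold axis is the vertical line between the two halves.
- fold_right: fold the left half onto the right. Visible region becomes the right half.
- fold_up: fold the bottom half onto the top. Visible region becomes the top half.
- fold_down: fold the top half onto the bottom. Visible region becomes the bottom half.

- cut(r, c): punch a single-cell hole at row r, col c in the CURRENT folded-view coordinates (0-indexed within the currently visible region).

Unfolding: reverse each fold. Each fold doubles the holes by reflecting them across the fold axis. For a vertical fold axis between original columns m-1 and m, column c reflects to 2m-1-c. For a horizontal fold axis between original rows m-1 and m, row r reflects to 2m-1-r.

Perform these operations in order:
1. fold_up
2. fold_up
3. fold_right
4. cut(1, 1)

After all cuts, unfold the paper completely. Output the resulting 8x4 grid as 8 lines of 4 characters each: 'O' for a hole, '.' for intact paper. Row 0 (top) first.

Op 1 fold_up: fold axis h@4; visible region now rows[0,4) x cols[0,4) = 4x4
Op 2 fold_up: fold axis h@2; visible region now rows[0,2) x cols[0,4) = 2x4
Op 3 fold_right: fold axis v@2; visible region now rows[0,2) x cols[2,4) = 2x2
Op 4 cut(1, 1): punch at orig (1,3); cuts so far [(1, 3)]; region rows[0,2) x cols[2,4) = 2x2
Unfold 1 (reflect across v@2): 2 holes -> [(1, 0), (1, 3)]
Unfold 2 (reflect across h@2): 4 holes -> [(1, 0), (1, 3), (2, 0), (2, 3)]
Unfold 3 (reflect across h@4): 8 holes -> [(1, 0), (1, 3), (2, 0), (2, 3), (5, 0), (5, 3), (6, 0), (6, 3)]

Answer: ....
O..O
O..O
....
....
O..O
O..O
....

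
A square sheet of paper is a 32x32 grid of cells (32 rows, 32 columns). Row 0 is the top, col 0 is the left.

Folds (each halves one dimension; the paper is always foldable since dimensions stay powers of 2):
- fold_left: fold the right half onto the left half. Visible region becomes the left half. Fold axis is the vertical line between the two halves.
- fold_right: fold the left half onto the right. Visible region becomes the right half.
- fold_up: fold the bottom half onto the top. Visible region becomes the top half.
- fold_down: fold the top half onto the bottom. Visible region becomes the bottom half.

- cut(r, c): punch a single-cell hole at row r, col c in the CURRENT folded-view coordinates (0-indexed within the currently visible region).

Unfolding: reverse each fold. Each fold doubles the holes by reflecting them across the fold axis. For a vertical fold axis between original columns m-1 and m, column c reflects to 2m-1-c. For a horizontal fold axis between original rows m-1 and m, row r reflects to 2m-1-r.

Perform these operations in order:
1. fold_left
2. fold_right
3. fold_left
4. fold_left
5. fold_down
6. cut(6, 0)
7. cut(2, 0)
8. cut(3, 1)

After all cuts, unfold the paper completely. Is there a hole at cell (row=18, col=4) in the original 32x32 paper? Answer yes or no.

Answer: yes

Derivation:
Op 1 fold_left: fold axis v@16; visible region now rows[0,32) x cols[0,16) = 32x16
Op 2 fold_right: fold axis v@8; visible region now rows[0,32) x cols[8,16) = 32x8
Op 3 fold_left: fold axis v@12; visible region now rows[0,32) x cols[8,12) = 32x4
Op 4 fold_left: fold axis v@10; visible region now rows[0,32) x cols[8,10) = 32x2
Op 5 fold_down: fold axis h@16; visible region now rows[16,32) x cols[8,10) = 16x2
Op 6 cut(6, 0): punch at orig (22,8); cuts so far [(22, 8)]; region rows[16,32) x cols[8,10) = 16x2
Op 7 cut(2, 0): punch at orig (18,8); cuts so far [(18, 8), (22, 8)]; region rows[16,32) x cols[8,10) = 16x2
Op 8 cut(3, 1): punch at orig (19,9); cuts so far [(18, 8), (19, 9), (22, 8)]; region rows[16,32) x cols[8,10) = 16x2
Unfold 1 (reflect across h@16): 6 holes -> [(9, 8), (12, 9), (13, 8), (18, 8), (19, 9), (22, 8)]
Unfold 2 (reflect across v@10): 12 holes -> [(9, 8), (9, 11), (12, 9), (12, 10), (13, 8), (13, 11), (18, 8), (18, 11), (19, 9), (19, 10), (22, 8), (22, 11)]
Unfold 3 (reflect across v@12): 24 holes -> [(9, 8), (9, 11), (9, 12), (9, 15), (12, 9), (12, 10), (12, 13), (12, 14), (13, 8), (13, 11), (13, 12), (13, 15), (18, 8), (18, 11), (18, 12), (18, 15), (19, 9), (19, 10), (19, 13), (19, 14), (22, 8), (22, 11), (22, 12), (22, 15)]
Unfold 4 (reflect across v@8): 48 holes -> [(9, 0), (9, 3), (9, 4), (9, 7), (9, 8), (9, 11), (9, 12), (9, 15), (12, 1), (12, 2), (12, 5), (12, 6), (12, 9), (12, 10), (12, 13), (12, 14), (13, 0), (13, 3), (13, 4), (13, 7), (13, 8), (13, 11), (13, 12), (13, 15), (18, 0), (18, 3), (18, 4), (18, 7), (18, 8), (18, 11), (18, 12), (18, 15), (19, 1), (19, 2), (19, 5), (19, 6), (19, 9), (19, 10), (19, 13), (19, 14), (22, 0), (22, 3), (22, 4), (22, 7), (22, 8), (22, 11), (22, 12), (22, 15)]
Unfold 5 (reflect across v@16): 96 holes -> [(9, 0), (9, 3), (9, 4), (9, 7), (9, 8), (9, 11), (9, 12), (9, 15), (9, 16), (9, 19), (9, 20), (9, 23), (9, 24), (9, 27), (9, 28), (9, 31), (12, 1), (12, 2), (12, 5), (12, 6), (12, 9), (12, 10), (12, 13), (12, 14), (12, 17), (12, 18), (12, 21), (12, 22), (12, 25), (12, 26), (12, 29), (12, 30), (13, 0), (13, 3), (13, 4), (13, 7), (13, 8), (13, 11), (13, 12), (13, 15), (13, 16), (13, 19), (13, 20), (13, 23), (13, 24), (13, 27), (13, 28), (13, 31), (18, 0), (18, 3), (18, 4), (18, 7), (18, 8), (18, 11), (18, 12), (18, 15), (18, 16), (18, 19), (18, 20), (18, 23), (18, 24), (18, 27), (18, 28), (18, 31), (19, 1), (19, 2), (19, 5), (19, 6), (19, 9), (19, 10), (19, 13), (19, 14), (19, 17), (19, 18), (19, 21), (19, 22), (19, 25), (19, 26), (19, 29), (19, 30), (22, 0), (22, 3), (22, 4), (22, 7), (22, 8), (22, 11), (22, 12), (22, 15), (22, 16), (22, 19), (22, 20), (22, 23), (22, 24), (22, 27), (22, 28), (22, 31)]
Holes: [(9, 0), (9, 3), (9, 4), (9, 7), (9, 8), (9, 11), (9, 12), (9, 15), (9, 16), (9, 19), (9, 20), (9, 23), (9, 24), (9, 27), (9, 28), (9, 31), (12, 1), (12, 2), (12, 5), (12, 6), (12, 9), (12, 10), (12, 13), (12, 14), (12, 17), (12, 18), (12, 21), (12, 22), (12, 25), (12, 26), (12, 29), (12, 30), (13, 0), (13, 3), (13, 4), (13, 7), (13, 8), (13, 11), (13, 12), (13, 15), (13, 16), (13, 19), (13, 20), (13, 23), (13, 24), (13, 27), (13, 28), (13, 31), (18, 0), (18, 3), (18, 4), (18, 7), (18, 8), (18, 11), (18, 12), (18, 15), (18, 16), (18, 19), (18, 20), (18, 23), (18, 24), (18, 27), (18, 28), (18, 31), (19, 1), (19, 2), (19, 5), (19, 6), (19, 9), (19, 10), (19, 13), (19, 14), (19, 17), (19, 18), (19, 21), (19, 22), (19, 25), (19, 26), (19, 29), (19, 30), (22, 0), (22, 3), (22, 4), (22, 7), (22, 8), (22, 11), (22, 12), (22, 15), (22, 16), (22, 19), (22, 20), (22, 23), (22, 24), (22, 27), (22, 28), (22, 31)]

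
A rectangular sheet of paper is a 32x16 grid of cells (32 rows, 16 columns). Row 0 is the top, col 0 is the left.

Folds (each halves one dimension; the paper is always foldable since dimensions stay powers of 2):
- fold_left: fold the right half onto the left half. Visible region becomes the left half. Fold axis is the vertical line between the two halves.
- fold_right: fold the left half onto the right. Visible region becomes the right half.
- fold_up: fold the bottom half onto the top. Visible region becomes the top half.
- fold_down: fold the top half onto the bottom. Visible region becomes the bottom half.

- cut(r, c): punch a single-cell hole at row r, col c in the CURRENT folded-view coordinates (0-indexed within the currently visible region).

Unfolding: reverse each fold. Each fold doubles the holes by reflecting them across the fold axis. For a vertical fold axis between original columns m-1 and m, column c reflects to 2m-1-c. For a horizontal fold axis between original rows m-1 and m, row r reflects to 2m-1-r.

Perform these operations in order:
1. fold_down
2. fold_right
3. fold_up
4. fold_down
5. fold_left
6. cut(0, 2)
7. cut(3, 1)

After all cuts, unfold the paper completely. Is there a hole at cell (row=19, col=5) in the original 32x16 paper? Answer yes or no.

Answer: yes

Derivation:
Op 1 fold_down: fold axis h@16; visible region now rows[16,32) x cols[0,16) = 16x16
Op 2 fold_right: fold axis v@8; visible region now rows[16,32) x cols[8,16) = 16x8
Op 3 fold_up: fold axis h@24; visible region now rows[16,24) x cols[8,16) = 8x8
Op 4 fold_down: fold axis h@20; visible region now rows[20,24) x cols[8,16) = 4x8
Op 5 fold_left: fold axis v@12; visible region now rows[20,24) x cols[8,12) = 4x4
Op 6 cut(0, 2): punch at orig (20,10); cuts so far [(20, 10)]; region rows[20,24) x cols[8,12) = 4x4
Op 7 cut(3, 1): punch at orig (23,9); cuts so far [(20, 10), (23, 9)]; region rows[20,24) x cols[8,12) = 4x4
Unfold 1 (reflect across v@12): 4 holes -> [(20, 10), (20, 13), (23, 9), (23, 14)]
Unfold 2 (reflect across h@20): 8 holes -> [(16, 9), (16, 14), (19, 10), (19, 13), (20, 10), (20, 13), (23, 9), (23, 14)]
Unfold 3 (reflect across h@24): 16 holes -> [(16, 9), (16, 14), (19, 10), (19, 13), (20, 10), (20, 13), (23, 9), (23, 14), (24, 9), (24, 14), (27, 10), (27, 13), (28, 10), (28, 13), (31, 9), (31, 14)]
Unfold 4 (reflect across v@8): 32 holes -> [(16, 1), (16, 6), (16, 9), (16, 14), (19, 2), (19, 5), (19, 10), (19, 13), (20, 2), (20, 5), (20, 10), (20, 13), (23, 1), (23, 6), (23, 9), (23, 14), (24, 1), (24, 6), (24, 9), (24, 14), (27, 2), (27, 5), (27, 10), (27, 13), (28, 2), (28, 5), (28, 10), (28, 13), (31, 1), (31, 6), (31, 9), (31, 14)]
Unfold 5 (reflect across h@16): 64 holes -> [(0, 1), (0, 6), (0, 9), (0, 14), (3, 2), (3, 5), (3, 10), (3, 13), (4, 2), (4, 5), (4, 10), (4, 13), (7, 1), (7, 6), (7, 9), (7, 14), (8, 1), (8, 6), (8, 9), (8, 14), (11, 2), (11, 5), (11, 10), (11, 13), (12, 2), (12, 5), (12, 10), (12, 13), (15, 1), (15, 6), (15, 9), (15, 14), (16, 1), (16, 6), (16, 9), (16, 14), (19, 2), (19, 5), (19, 10), (19, 13), (20, 2), (20, 5), (20, 10), (20, 13), (23, 1), (23, 6), (23, 9), (23, 14), (24, 1), (24, 6), (24, 9), (24, 14), (27, 2), (27, 5), (27, 10), (27, 13), (28, 2), (28, 5), (28, 10), (28, 13), (31, 1), (31, 6), (31, 9), (31, 14)]
Holes: [(0, 1), (0, 6), (0, 9), (0, 14), (3, 2), (3, 5), (3, 10), (3, 13), (4, 2), (4, 5), (4, 10), (4, 13), (7, 1), (7, 6), (7, 9), (7, 14), (8, 1), (8, 6), (8, 9), (8, 14), (11, 2), (11, 5), (11, 10), (11, 13), (12, 2), (12, 5), (12, 10), (12, 13), (15, 1), (15, 6), (15, 9), (15, 14), (16, 1), (16, 6), (16, 9), (16, 14), (19, 2), (19, 5), (19, 10), (19, 13), (20, 2), (20, 5), (20, 10), (20, 13), (23, 1), (23, 6), (23, 9), (23, 14), (24, 1), (24, 6), (24, 9), (24, 14), (27, 2), (27, 5), (27, 10), (27, 13), (28, 2), (28, 5), (28, 10), (28, 13), (31, 1), (31, 6), (31, 9), (31, 14)]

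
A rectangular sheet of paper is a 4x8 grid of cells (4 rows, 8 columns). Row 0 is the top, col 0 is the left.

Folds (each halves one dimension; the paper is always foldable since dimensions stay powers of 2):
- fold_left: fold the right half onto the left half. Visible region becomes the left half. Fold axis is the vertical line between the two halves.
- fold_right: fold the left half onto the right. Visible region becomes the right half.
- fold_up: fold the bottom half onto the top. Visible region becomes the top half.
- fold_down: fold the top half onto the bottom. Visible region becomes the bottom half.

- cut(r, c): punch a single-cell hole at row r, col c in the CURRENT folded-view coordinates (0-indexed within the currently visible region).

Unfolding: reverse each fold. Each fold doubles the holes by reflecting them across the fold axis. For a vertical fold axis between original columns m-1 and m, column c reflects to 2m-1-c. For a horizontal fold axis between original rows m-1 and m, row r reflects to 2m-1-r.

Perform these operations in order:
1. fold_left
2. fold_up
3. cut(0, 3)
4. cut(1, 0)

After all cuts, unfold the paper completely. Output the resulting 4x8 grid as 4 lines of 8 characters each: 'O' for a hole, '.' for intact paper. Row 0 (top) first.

Op 1 fold_left: fold axis v@4; visible region now rows[0,4) x cols[0,4) = 4x4
Op 2 fold_up: fold axis h@2; visible region now rows[0,2) x cols[0,4) = 2x4
Op 3 cut(0, 3): punch at orig (0,3); cuts so far [(0, 3)]; region rows[0,2) x cols[0,4) = 2x4
Op 4 cut(1, 0): punch at orig (1,0); cuts so far [(0, 3), (1, 0)]; region rows[0,2) x cols[0,4) = 2x4
Unfold 1 (reflect across h@2): 4 holes -> [(0, 3), (1, 0), (2, 0), (3, 3)]
Unfold 2 (reflect across v@4): 8 holes -> [(0, 3), (0, 4), (1, 0), (1, 7), (2, 0), (2, 7), (3, 3), (3, 4)]

Answer: ...OO...
O......O
O......O
...OO...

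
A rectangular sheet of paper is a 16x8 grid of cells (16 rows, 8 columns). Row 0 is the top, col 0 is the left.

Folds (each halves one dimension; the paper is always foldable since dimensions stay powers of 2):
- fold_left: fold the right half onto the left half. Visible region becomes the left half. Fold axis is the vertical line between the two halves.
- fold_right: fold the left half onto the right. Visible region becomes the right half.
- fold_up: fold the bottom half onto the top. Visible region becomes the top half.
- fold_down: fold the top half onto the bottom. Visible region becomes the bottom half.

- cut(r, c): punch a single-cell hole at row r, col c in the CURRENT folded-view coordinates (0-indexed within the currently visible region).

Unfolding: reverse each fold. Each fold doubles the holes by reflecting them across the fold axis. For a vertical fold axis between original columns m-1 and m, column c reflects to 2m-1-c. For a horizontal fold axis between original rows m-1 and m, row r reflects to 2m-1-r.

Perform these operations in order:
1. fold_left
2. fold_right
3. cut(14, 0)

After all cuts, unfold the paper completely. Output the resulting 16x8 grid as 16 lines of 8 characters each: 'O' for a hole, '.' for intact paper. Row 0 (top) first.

Op 1 fold_left: fold axis v@4; visible region now rows[0,16) x cols[0,4) = 16x4
Op 2 fold_right: fold axis v@2; visible region now rows[0,16) x cols[2,4) = 16x2
Op 3 cut(14, 0): punch at orig (14,2); cuts so far [(14, 2)]; region rows[0,16) x cols[2,4) = 16x2
Unfold 1 (reflect across v@2): 2 holes -> [(14, 1), (14, 2)]
Unfold 2 (reflect across v@4): 4 holes -> [(14, 1), (14, 2), (14, 5), (14, 6)]

Answer: ........
........
........
........
........
........
........
........
........
........
........
........
........
........
.OO..OO.
........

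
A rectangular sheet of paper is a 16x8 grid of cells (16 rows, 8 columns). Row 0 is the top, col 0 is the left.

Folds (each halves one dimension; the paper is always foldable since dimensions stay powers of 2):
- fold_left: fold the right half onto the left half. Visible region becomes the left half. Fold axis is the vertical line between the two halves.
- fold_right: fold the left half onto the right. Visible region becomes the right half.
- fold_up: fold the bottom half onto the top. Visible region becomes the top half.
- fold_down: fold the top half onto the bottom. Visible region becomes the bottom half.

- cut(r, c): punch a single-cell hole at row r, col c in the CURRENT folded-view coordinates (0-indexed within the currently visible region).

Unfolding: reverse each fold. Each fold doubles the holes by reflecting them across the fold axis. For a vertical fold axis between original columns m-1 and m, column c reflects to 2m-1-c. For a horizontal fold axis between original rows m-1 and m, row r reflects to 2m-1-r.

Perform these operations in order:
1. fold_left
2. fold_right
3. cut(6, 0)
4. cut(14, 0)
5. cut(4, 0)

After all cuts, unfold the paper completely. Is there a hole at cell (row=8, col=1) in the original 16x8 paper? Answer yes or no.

Op 1 fold_left: fold axis v@4; visible region now rows[0,16) x cols[0,4) = 16x4
Op 2 fold_right: fold axis v@2; visible region now rows[0,16) x cols[2,4) = 16x2
Op 3 cut(6, 0): punch at orig (6,2); cuts so far [(6, 2)]; region rows[0,16) x cols[2,4) = 16x2
Op 4 cut(14, 0): punch at orig (14,2); cuts so far [(6, 2), (14, 2)]; region rows[0,16) x cols[2,4) = 16x2
Op 5 cut(4, 0): punch at orig (4,2); cuts so far [(4, 2), (6, 2), (14, 2)]; region rows[0,16) x cols[2,4) = 16x2
Unfold 1 (reflect across v@2): 6 holes -> [(4, 1), (4, 2), (6, 1), (6, 2), (14, 1), (14, 2)]
Unfold 2 (reflect across v@4): 12 holes -> [(4, 1), (4, 2), (4, 5), (4, 6), (6, 1), (6, 2), (6, 5), (6, 6), (14, 1), (14, 2), (14, 5), (14, 6)]
Holes: [(4, 1), (4, 2), (4, 5), (4, 6), (6, 1), (6, 2), (6, 5), (6, 6), (14, 1), (14, 2), (14, 5), (14, 6)]

Answer: no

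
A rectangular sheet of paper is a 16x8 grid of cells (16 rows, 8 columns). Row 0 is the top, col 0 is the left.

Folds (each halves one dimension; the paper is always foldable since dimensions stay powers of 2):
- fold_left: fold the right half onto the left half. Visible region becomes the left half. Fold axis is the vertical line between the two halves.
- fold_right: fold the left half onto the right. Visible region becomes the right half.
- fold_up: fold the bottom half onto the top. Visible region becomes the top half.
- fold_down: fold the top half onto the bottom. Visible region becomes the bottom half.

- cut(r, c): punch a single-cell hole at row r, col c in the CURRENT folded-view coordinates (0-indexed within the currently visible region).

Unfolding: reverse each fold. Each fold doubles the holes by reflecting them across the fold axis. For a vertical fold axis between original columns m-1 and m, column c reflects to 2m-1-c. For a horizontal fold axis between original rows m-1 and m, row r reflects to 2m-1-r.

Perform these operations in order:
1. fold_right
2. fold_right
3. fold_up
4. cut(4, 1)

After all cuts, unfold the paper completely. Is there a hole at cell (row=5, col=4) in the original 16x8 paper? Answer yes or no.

Op 1 fold_right: fold axis v@4; visible region now rows[0,16) x cols[4,8) = 16x4
Op 2 fold_right: fold axis v@6; visible region now rows[0,16) x cols[6,8) = 16x2
Op 3 fold_up: fold axis h@8; visible region now rows[0,8) x cols[6,8) = 8x2
Op 4 cut(4, 1): punch at orig (4,7); cuts so far [(4, 7)]; region rows[0,8) x cols[6,8) = 8x2
Unfold 1 (reflect across h@8): 2 holes -> [(4, 7), (11, 7)]
Unfold 2 (reflect across v@6): 4 holes -> [(4, 4), (4, 7), (11, 4), (11, 7)]
Unfold 3 (reflect across v@4): 8 holes -> [(4, 0), (4, 3), (4, 4), (4, 7), (11, 0), (11, 3), (11, 4), (11, 7)]
Holes: [(4, 0), (4, 3), (4, 4), (4, 7), (11, 0), (11, 3), (11, 4), (11, 7)]

Answer: no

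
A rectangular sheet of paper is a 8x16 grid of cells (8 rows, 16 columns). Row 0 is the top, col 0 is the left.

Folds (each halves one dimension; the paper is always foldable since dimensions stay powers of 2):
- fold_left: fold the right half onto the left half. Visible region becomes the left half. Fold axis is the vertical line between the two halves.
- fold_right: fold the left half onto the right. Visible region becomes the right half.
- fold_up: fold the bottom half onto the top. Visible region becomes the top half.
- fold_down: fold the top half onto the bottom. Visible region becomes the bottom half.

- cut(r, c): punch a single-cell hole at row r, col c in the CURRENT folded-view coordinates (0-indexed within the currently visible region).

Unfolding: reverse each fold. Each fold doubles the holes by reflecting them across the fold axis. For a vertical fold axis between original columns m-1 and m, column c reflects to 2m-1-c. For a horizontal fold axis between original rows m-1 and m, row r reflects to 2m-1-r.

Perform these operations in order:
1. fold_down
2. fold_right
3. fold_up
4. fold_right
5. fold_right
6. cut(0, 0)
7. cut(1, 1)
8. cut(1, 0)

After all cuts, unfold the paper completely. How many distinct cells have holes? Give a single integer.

Op 1 fold_down: fold axis h@4; visible region now rows[4,8) x cols[0,16) = 4x16
Op 2 fold_right: fold axis v@8; visible region now rows[4,8) x cols[8,16) = 4x8
Op 3 fold_up: fold axis h@6; visible region now rows[4,6) x cols[8,16) = 2x8
Op 4 fold_right: fold axis v@12; visible region now rows[4,6) x cols[12,16) = 2x4
Op 5 fold_right: fold axis v@14; visible region now rows[4,6) x cols[14,16) = 2x2
Op 6 cut(0, 0): punch at orig (4,14); cuts so far [(4, 14)]; region rows[4,6) x cols[14,16) = 2x2
Op 7 cut(1, 1): punch at orig (5,15); cuts so far [(4, 14), (5, 15)]; region rows[4,6) x cols[14,16) = 2x2
Op 8 cut(1, 0): punch at orig (5,14); cuts so far [(4, 14), (5, 14), (5, 15)]; region rows[4,6) x cols[14,16) = 2x2
Unfold 1 (reflect across v@14): 6 holes -> [(4, 13), (4, 14), (5, 12), (5, 13), (5, 14), (5, 15)]
Unfold 2 (reflect across v@12): 12 holes -> [(4, 9), (4, 10), (4, 13), (4, 14), (5, 8), (5, 9), (5, 10), (5, 11), (5, 12), (5, 13), (5, 14), (5, 15)]
Unfold 3 (reflect across h@6): 24 holes -> [(4, 9), (4, 10), (4, 13), (4, 14), (5, 8), (5, 9), (5, 10), (5, 11), (5, 12), (5, 13), (5, 14), (5, 15), (6, 8), (6, 9), (6, 10), (6, 11), (6, 12), (6, 13), (6, 14), (6, 15), (7, 9), (7, 10), (7, 13), (7, 14)]
Unfold 4 (reflect across v@8): 48 holes -> [(4, 1), (4, 2), (4, 5), (4, 6), (4, 9), (4, 10), (4, 13), (4, 14), (5, 0), (5, 1), (5, 2), (5, 3), (5, 4), (5, 5), (5, 6), (5, 7), (5, 8), (5, 9), (5, 10), (5, 11), (5, 12), (5, 13), (5, 14), (5, 15), (6, 0), (6, 1), (6, 2), (6, 3), (6, 4), (6, 5), (6, 6), (6, 7), (6, 8), (6, 9), (6, 10), (6, 11), (6, 12), (6, 13), (6, 14), (6, 15), (7, 1), (7, 2), (7, 5), (7, 6), (7, 9), (7, 10), (7, 13), (7, 14)]
Unfold 5 (reflect across h@4): 96 holes -> [(0, 1), (0, 2), (0, 5), (0, 6), (0, 9), (0, 10), (0, 13), (0, 14), (1, 0), (1, 1), (1, 2), (1, 3), (1, 4), (1, 5), (1, 6), (1, 7), (1, 8), (1, 9), (1, 10), (1, 11), (1, 12), (1, 13), (1, 14), (1, 15), (2, 0), (2, 1), (2, 2), (2, 3), (2, 4), (2, 5), (2, 6), (2, 7), (2, 8), (2, 9), (2, 10), (2, 11), (2, 12), (2, 13), (2, 14), (2, 15), (3, 1), (3, 2), (3, 5), (3, 6), (3, 9), (3, 10), (3, 13), (3, 14), (4, 1), (4, 2), (4, 5), (4, 6), (4, 9), (4, 10), (4, 13), (4, 14), (5, 0), (5, 1), (5, 2), (5, 3), (5, 4), (5, 5), (5, 6), (5, 7), (5, 8), (5, 9), (5, 10), (5, 11), (5, 12), (5, 13), (5, 14), (5, 15), (6, 0), (6, 1), (6, 2), (6, 3), (6, 4), (6, 5), (6, 6), (6, 7), (6, 8), (6, 9), (6, 10), (6, 11), (6, 12), (6, 13), (6, 14), (6, 15), (7, 1), (7, 2), (7, 5), (7, 6), (7, 9), (7, 10), (7, 13), (7, 14)]

Answer: 96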